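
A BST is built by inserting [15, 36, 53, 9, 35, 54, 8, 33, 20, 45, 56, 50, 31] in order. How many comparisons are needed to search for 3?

Search path for 3: 15 -> 9 -> 8
Found: False
Comparisons: 3


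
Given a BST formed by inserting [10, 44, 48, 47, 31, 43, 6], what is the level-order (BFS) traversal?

Tree insertion order: [10, 44, 48, 47, 31, 43, 6]
Tree (level-order array): [10, 6, 44, None, None, 31, 48, None, 43, 47]
BFS from the root, enqueuing left then right child of each popped node:
  queue [10] -> pop 10, enqueue [6, 44], visited so far: [10]
  queue [6, 44] -> pop 6, enqueue [none], visited so far: [10, 6]
  queue [44] -> pop 44, enqueue [31, 48], visited so far: [10, 6, 44]
  queue [31, 48] -> pop 31, enqueue [43], visited so far: [10, 6, 44, 31]
  queue [48, 43] -> pop 48, enqueue [47], visited so far: [10, 6, 44, 31, 48]
  queue [43, 47] -> pop 43, enqueue [none], visited so far: [10, 6, 44, 31, 48, 43]
  queue [47] -> pop 47, enqueue [none], visited so far: [10, 6, 44, 31, 48, 43, 47]
Result: [10, 6, 44, 31, 48, 43, 47]


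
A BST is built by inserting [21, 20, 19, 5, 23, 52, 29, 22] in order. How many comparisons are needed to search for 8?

Search path for 8: 21 -> 20 -> 19 -> 5
Found: False
Comparisons: 4


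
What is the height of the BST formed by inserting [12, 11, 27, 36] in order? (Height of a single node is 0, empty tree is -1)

Insertion order: [12, 11, 27, 36]
Tree (level-order array): [12, 11, 27, None, None, None, 36]
Compute height bottom-up (empty subtree = -1):
  height(11) = 1 + max(-1, -1) = 0
  height(36) = 1 + max(-1, -1) = 0
  height(27) = 1 + max(-1, 0) = 1
  height(12) = 1 + max(0, 1) = 2
Height = 2


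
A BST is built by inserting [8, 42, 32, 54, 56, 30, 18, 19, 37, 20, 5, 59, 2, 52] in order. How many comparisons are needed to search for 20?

Search path for 20: 8 -> 42 -> 32 -> 30 -> 18 -> 19 -> 20
Found: True
Comparisons: 7


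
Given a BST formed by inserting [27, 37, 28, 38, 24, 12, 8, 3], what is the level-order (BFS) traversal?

Tree insertion order: [27, 37, 28, 38, 24, 12, 8, 3]
Tree (level-order array): [27, 24, 37, 12, None, 28, 38, 8, None, None, None, None, None, 3]
BFS from the root, enqueuing left then right child of each popped node:
  queue [27] -> pop 27, enqueue [24, 37], visited so far: [27]
  queue [24, 37] -> pop 24, enqueue [12], visited so far: [27, 24]
  queue [37, 12] -> pop 37, enqueue [28, 38], visited so far: [27, 24, 37]
  queue [12, 28, 38] -> pop 12, enqueue [8], visited so far: [27, 24, 37, 12]
  queue [28, 38, 8] -> pop 28, enqueue [none], visited so far: [27, 24, 37, 12, 28]
  queue [38, 8] -> pop 38, enqueue [none], visited so far: [27, 24, 37, 12, 28, 38]
  queue [8] -> pop 8, enqueue [3], visited so far: [27, 24, 37, 12, 28, 38, 8]
  queue [3] -> pop 3, enqueue [none], visited so far: [27, 24, 37, 12, 28, 38, 8, 3]
Result: [27, 24, 37, 12, 28, 38, 8, 3]


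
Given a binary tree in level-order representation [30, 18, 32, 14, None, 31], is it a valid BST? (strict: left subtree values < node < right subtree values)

Level-order array: [30, 18, 32, 14, None, 31]
Validate using subtree bounds (lo, hi): at each node, require lo < value < hi,
then recurse left with hi=value and right with lo=value.
Preorder trace (stopping at first violation):
  at node 30 with bounds (-inf, +inf): OK
  at node 18 with bounds (-inf, 30): OK
  at node 14 with bounds (-inf, 18): OK
  at node 32 with bounds (30, +inf): OK
  at node 31 with bounds (30, 32): OK
No violation found at any node.
Result: Valid BST


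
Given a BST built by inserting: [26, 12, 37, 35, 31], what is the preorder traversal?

Tree insertion order: [26, 12, 37, 35, 31]
Tree (level-order array): [26, 12, 37, None, None, 35, None, 31]
Preorder traversal: [26, 12, 37, 35, 31]


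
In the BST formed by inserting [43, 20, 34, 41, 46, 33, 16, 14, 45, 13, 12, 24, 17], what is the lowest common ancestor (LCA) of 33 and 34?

Tree insertion order: [43, 20, 34, 41, 46, 33, 16, 14, 45, 13, 12, 24, 17]
Tree (level-order array): [43, 20, 46, 16, 34, 45, None, 14, 17, 33, 41, None, None, 13, None, None, None, 24, None, None, None, 12]
In a BST, the LCA of p=33, q=34 is the first node v on the
root-to-leaf path with p <= v <= q (go left if both < v, right if both > v).
Walk from root:
  at 43: both 33 and 34 < 43, go left
  at 20: both 33 and 34 > 20, go right
  at 34: 33 <= 34 <= 34, this is the LCA
LCA = 34


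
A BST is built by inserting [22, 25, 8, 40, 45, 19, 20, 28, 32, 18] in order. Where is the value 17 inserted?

Starting tree (level order): [22, 8, 25, None, 19, None, 40, 18, 20, 28, 45, None, None, None, None, None, 32]
Insertion path: 22 -> 8 -> 19 -> 18
Result: insert 17 as left child of 18
Final tree (level order): [22, 8, 25, None, 19, None, 40, 18, 20, 28, 45, 17, None, None, None, None, 32]


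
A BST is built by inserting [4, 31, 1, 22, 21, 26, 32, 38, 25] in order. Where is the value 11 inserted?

Starting tree (level order): [4, 1, 31, None, None, 22, 32, 21, 26, None, 38, None, None, 25]
Insertion path: 4 -> 31 -> 22 -> 21
Result: insert 11 as left child of 21
Final tree (level order): [4, 1, 31, None, None, 22, 32, 21, 26, None, 38, 11, None, 25]


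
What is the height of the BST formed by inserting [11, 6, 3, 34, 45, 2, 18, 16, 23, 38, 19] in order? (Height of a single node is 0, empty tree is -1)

Insertion order: [11, 6, 3, 34, 45, 2, 18, 16, 23, 38, 19]
Tree (level-order array): [11, 6, 34, 3, None, 18, 45, 2, None, 16, 23, 38, None, None, None, None, None, 19]
Compute height bottom-up (empty subtree = -1):
  height(2) = 1 + max(-1, -1) = 0
  height(3) = 1 + max(0, -1) = 1
  height(6) = 1 + max(1, -1) = 2
  height(16) = 1 + max(-1, -1) = 0
  height(19) = 1 + max(-1, -1) = 0
  height(23) = 1 + max(0, -1) = 1
  height(18) = 1 + max(0, 1) = 2
  height(38) = 1 + max(-1, -1) = 0
  height(45) = 1 + max(0, -1) = 1
  height(34) = 1 + max(2, 1) = 3
  height(11) = 1 + max(2, 3) = 4
Height = 4


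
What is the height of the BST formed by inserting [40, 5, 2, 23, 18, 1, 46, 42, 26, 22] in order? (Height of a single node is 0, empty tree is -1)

Insertion order: [40, 5, 2, 23, 18, 1, 46, 42, 26, 22]
Tree (level-order array): [40, 5, 46, 2, 23, 42, None, 1, None, 18, 26, None, None, None, None, None, 22]
Compute height bottom-up (empty subtree = -1):
  height(1) = 1 + max(-1, -1) = 0
  height(2) = 1 + max(0, -1) = 1
  height(22) = 1 + max(-1, -1) = 0
  height(18) = 1 + max(-1, 0) = 1
  height(26) = 1 + max(-1, -1) = 0
  height(23) = 1 + max(1, 0) = 2
  height(5) = 1 + max(1, 2) = 3
  height(42) = 1 + max(-1, -1) = 0
  height(46) = 1 + max(0, -1) = 1
  height(40) = 1 + max(3, 1) = 4
Height = 4


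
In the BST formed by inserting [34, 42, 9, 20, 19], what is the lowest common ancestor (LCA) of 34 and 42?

Tree insertion order: [34, 42, 9, 20, 19]
Tree (level-order array): [34, 9, 42, None, 20, None, None, 19]
In a BST, the LCA of p=34, q=42 is the first node v on the
root-to-leaf path with p <= v <= q (go left if both < v, right if both > v).
Walk from root:
  at 34: 34 <= 34 <= 42, this is the LCA
LCA = 34


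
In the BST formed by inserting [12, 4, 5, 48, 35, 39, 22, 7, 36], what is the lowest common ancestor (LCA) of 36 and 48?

Tree insertion order: [12, 4, 5, 48, 35, 39, 22, 7, 36]
Tree (level-order array): [12, 4, 48, None, 5, 35, None, None, 7, 22, 39, None, None, None, None, 36]
In a BST, the LCA of p=36, q=48 is the first node v on the
root-to-leaf path with p <= v <= q (go left if both < v, right if both > v).
Walk from root:
  at 12: both 36 and 48 > 12, go right
  at 48: 36 <= 48 <= 48, this is the LCA
LCA = 48


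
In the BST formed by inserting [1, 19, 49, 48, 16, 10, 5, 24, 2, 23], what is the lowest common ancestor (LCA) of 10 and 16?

Tree insertion order: [1, 19, 49, 48, 16, 10, 5, 24, 2, 23]
Tree (level-order array): [1, None, 19, 16, 49, 10, None, 48, None, 5, None, 24, None, 2, None, 23]
In a BST, the LCA of p=10, q=16 is the first node v on the
root-to-leaf path with p <= v <= q (go left if both < v, right if both > v).
Walk from root:
  at 1: both 10 and 16 > 1, go right
  at 19: both 10 and 16 < 19, go left
  at 16: 10 <= 16 <= 16, this is the LCA
LCA = 16


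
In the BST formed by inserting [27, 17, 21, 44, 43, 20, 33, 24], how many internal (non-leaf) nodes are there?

Tree built from: [27, 17, 21, 44, 43, 20, 33, 24]
Tree (level-order array): [27, 17, 44, None, 21, 43, None, 20, 24, 33]
Rule: An internal node has at least one child.
Per-node child counts:
  node 27: 2 child(ren)
  node 17: 1 child(ren)
  node 21: 2 child(ren)
  node 20: 0 child(ren)
  node 24: 0 child(ren)
  node 44: 1 child(ren)
  node 43: 1 child(ren)
  node 33: 0 child(ren)
Matching nodes: [27, 17, 21, 44, 43]
Count of internal (non-leaf) nodes: 5


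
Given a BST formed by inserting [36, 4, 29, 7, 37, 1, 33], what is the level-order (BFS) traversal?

Tree insertion order: [36, 4, 29, 7, 37, 1, 33]
Tree (level-order array): [36, 4, 37, 1, 29, None, None, None, None, 7, 33]
BFS from the root, enqueuing left then right child of each popped node:
  queue [36] -> pop 36, enqueue [4, 37], visited so far: [36]
  queue [4, 37] -> pop 4, enqueue [1, 29], visited so far: [36, 4]
  queue [37, 1, 29] -> pop 37, enqueue [none], visited so far: [36, 4, 37]
  queue [1, 29] -> pop 1, enqueue [none], visited so far: [36, 4, 37, 1]
  queue [29] -> pop 29, enqueue [7, 33], visited so far: [36, 4, 37, 1, 29]
  queue [7, 33] -> pop 7, enqueue [none], visited so far: [36, 4, 37, 1, 29, 7]
  queue [33] -> pop 33, enqueue [none], visited so far: [36, 4, 37, 1, 29, 7, 33]
Result: [36, 4, 37, 1, 29, 7, 33]


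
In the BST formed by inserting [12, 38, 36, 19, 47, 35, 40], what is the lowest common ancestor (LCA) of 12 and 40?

Tree insertion order: [12, 38, 36, 19, 47, 35, 40]
Tree (level-order array): [12, None, 38, 36, 47, 19, None, 40, None, None, 35]
In a BST, the LCA of p=12, q=40 is the first node v on the
root-to-leaf path with p <= v <= q (go left if both < v, right if both > v).
Walk from root:
  at 12: 12 <= 12 <= 40, this is the LCA
LCA = 12


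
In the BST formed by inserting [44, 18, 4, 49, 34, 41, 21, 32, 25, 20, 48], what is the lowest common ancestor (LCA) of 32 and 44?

Tree insertion order: [44, 18, 4, 49, 34, 41, 21, 32, 25, 20, 48]
Tree (level-order array): [44, 18, 49, 4, 34, 48, None, None, None, 21, 41, None, None, 20, 32, None, None, None, None, 25]
In a BST, the LCA of p=32, q=44 is the first node v on the
root-to-leaf path with p <= v <= q (go left if both < v, right if both > v).
Walk from root:
  at 44: 32 <= 44 <= 44, this is the LCA
LCA = 44


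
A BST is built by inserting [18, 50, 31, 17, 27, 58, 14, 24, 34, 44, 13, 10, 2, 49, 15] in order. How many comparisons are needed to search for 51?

Search path for 51: 18 -> 50 -> 58
Found: False
Comparisons: 3


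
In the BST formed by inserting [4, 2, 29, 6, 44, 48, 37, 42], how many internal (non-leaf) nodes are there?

Tree built from: [4, 2, 29, 6, 44, 48, 37, 42]
Tree (level-order array): [4, 2, 29, None, None, 6, 44, None, None, 37, 48, None, 42]
Rule: An internal node has at least one child.
Per-node child counts:
  node 4: 2 child(ren)
  node 2: 0 child(ren)
  node 29: 2 child(ren)
  node 6: 0 child(ren)
  node 44: 2 child(ren)
  node 37: 1 child(ren)
  node 42: 0 child(ren)
  node 48: 0 child(ren)
Matching nodes: [4, 29, 44, 37]
Count of internal (non-leaf) nodes: 4


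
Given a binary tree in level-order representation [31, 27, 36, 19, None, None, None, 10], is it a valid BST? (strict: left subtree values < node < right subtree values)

Level-order array: [31, 27, 36, 19, None, None, None, 10]
Validate using subtree bounds (lo, hi): at each node, require lo < value < hi,
then recurse left with hi=value and right with lo=value.
Preorder trace (stopping at first violation):
  at node 31 with bounds (-inf, +inf): OK
  at node 27 with bounds (-inf, 31): OK
  at node 19 with bounds (-inf, 27): OK
  at node 10 with bounds (-inf, 19): OK
  at node 36 with bounds (31, +inf): OK
No violation found at any node.
Result: Valid BST


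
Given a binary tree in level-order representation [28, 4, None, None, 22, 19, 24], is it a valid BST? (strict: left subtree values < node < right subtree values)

Level-order array: [28, 4, None, None, 22, 19, 24]
Validate using subtree bounds (lo, hi): at each node, require lo < value < hi,
then recurse left with hi=value and right with lo=value.
Preorder trace (stopping at first violation):
  at node 28 with bounds (-inf, +inf): OK
  at node 4 with bounds (-inf, 28): OK
  at node 22 with bounds (4, 28): OK
  at node 19 with bounds (4, 22): OK
  at node 24 with bounds (22, 28): OK
No violation found at any node.
Result: Valid BST


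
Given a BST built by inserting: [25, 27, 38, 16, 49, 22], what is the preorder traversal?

Tree insertion order: [25, 27, 38, 16, 49, 22]
Tree (level-order array): [25, 16, 27, None, 22, None, 38, None, None, None, 49]
Preorder traversal: [25, 16, 22, 27, 38, 49]


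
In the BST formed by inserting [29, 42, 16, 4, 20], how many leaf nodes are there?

Tree built from: [29, 42, 16, 4, 20]
Tree (level-order array): [29, 16, 42, 4, 20]
Rule: A leaf has 0 children.
Per-node child counts:
  node 29: 2 child(ren)
  node 16: 2 child(ren)
  node 4: 0 child(ren)
  node 20: 0 child(ren)
  node 42: 0 child(ren)
Matching nodes: [4, 20, 42]
Count of leaf nodes: 3


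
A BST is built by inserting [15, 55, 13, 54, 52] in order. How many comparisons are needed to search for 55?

Search path for 55: 15 -> 55
Found: True
Comparisons: 2


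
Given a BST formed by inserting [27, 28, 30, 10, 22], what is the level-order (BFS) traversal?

Tree insertion order: [27, 28, 30, 10, 22]
Tree (level-order array): [27, 10, 28, None, 22, None, 30]
BFS from the root, enqueuing left then right child of each popped node:
  queue [27] -> pop 27, enqueue [10, 28], visited so far: [27]
  queue [10, 28] -> pop 10, enqueue [22], visited so far: [27, 10]
  queue [28, 22] -> pop 28, enqueue [30], visited so far: [27, 10, 28]
  queue [22, 30] -> pop 22, enqueue [none], visited so far: [27, 10, 28, 22]
  queue [30] -> pop 30, enqueue [none], visited so far: [27, 10, 28, 22, 30]
Result: [27, 10, 28, 22, 30]


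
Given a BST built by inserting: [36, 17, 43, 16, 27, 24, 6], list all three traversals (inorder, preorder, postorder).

Tree insertion order: [36, 17, 43, 16, 27, 24, 6]
Tree (level-order array): [36, 17, 43, 16, 27, None, None, 6, None, 24]
Inorder (L, root, R): [6, 16, 17, 24, 27, 36, 43]
Preorder (root, L, R): [36, 17, 16, 6, 27, 24, 43]
Postorder (L, R, root): [6, 16, 24, 27, 17, 43, 36]


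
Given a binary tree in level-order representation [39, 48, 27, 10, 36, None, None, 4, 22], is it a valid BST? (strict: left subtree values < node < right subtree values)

Level-order array: [39, 48, 27, 10, 36, None, None, 4, 22]
Validate using subtree bounds (lo, hi): at each node, require lo < value < hi,
then recurse left with hi=value and right with lo=value.
Preorder trace (stopping at first violation):
  at node 39 with bounds (-inf, +inf): OK
  at node 48 with bounds (-inf, 39): VIOLATION
Node 48 violates its bound: not (-inf < 48 < 39).
Result: Not a valid BST


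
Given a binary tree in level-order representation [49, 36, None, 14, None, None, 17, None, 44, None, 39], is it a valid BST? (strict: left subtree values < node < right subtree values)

Level-order array: [49, 36, None, 14, None, None, 17, None, 44, None, 39]
Validate using subtree bounds (lo, hi): at each node, require lo < value < hi,
then recurse left with hi=value and right with lo=value.
Preorder trace (stopping at first violation):
  at node 49 with bounds (-inf, +inf): OK
  at node 36 with bounds (-inf, 49): OK
  at node 14 with bounds (-inf, 36): OK
  at node 17 with bounds (14, 36): OK
  at node 44 with bounds (17, 36): VIOLATION
Node 44 violates its bound: not (17 < 44 < 36).
Result: Not a valid BST


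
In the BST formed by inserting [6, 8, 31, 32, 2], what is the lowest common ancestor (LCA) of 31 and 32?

Tree insertion order: [6, 8, 31, 32, 2]
Tree (level-order array): [6, 2, 8, None, None, None, 31, None, 32]
In a BST, the LCA of p=31, q=32 is the first node v on the
root-to-leaf path with p <= v <= q (go left if both < v, right if both > v).
Walk from root:
  at 6: both 31 and 32 > 6, go right
  at 8: both 31 and 32 > 8, go right
  at 31: 31 <= 31 <= 32, this is the LCA
LCA = 31


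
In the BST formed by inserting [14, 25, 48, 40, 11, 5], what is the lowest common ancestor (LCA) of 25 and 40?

Tree insertion order: [14, 25, 48, 40, 11, 5]
Tree (level-order array): [14, 11, 25, 5, None, None, 48, None, None, 40]
In a BST, the LCA of p=25, q=40 is the first node v on the
root-to-leaf path with p <= v <= q (go left if both < v, right if both > v).
Walk from root:
  at 14: both 25 and 40 > 14, go right
  at 25: 25 <= 25 <= 40, this is the LCA
LCA = 25


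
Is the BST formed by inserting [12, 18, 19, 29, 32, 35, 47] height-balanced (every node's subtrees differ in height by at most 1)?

Tree (level-order array): [12, None, 18, None, 19, None, 29, None, 32, None, 35, None, 47]
Definition: a tree is height-balanced if, at every node, |h(left) - h(right)| <= 1 (empty subtree has height -1).
Bottom-up per-node check:
  node 47: h_left=-1, h_right=-1, diff=0 [OK], height=0
  node 35: h_left=-1, h_right=0, diff=1 [OK], height=1
  node 32: h_left=-1, h_right=1, diff=2 [FAIL (|-1-1|=2 > 1)], height=2
  node 29: h_left=-1, h_right=2, diff=3 [FAIL (|-1-2|=3 > 1)], height=3
  node 19: h_left=-1, h_right=3, diff=4 [FAIL (|-1-3|=4 > 1)], height=4
  node 18: h_left=-1, h_right=4, diff=5 [FAIL (|-1-4|=5 > 1)], height=5
  node 12: h_left=-1, h_right=5, diff=6 [FAIL (|-1-5|=6 > 1)], height=6
Node 32 violates the condition: |-1 - 1| = 2 > 1.
Result: Not balanced


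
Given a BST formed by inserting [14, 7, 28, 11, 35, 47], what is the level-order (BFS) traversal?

Tree insertion order: [14, 7, 28, 11, 35, 47]
Tree (level-order array): [14, 7, 28, None, 11, None, 35, None, None, None, 47]
BFS from the root, enqueuing left then right child of each popped node:
  queue [14] -> pop 14, enqueue [7, 28], visited so far: [14]
  queue [7, 28] -> pop 7, enqueue [11], visited so far: [14, 7]
  queue [28, 11] -> pop 28, enqueue [35], visited so far: [14, 7, 28]
  queue [11, 35] -> pop 11, enqueue [none], visited so far: [14, 7, 28, 11]
  queue [35] -> pop 35, enqueue [47], visited so far: [14, 7, 28, 11, 35]
  queue [47] -> pop 47, enqueue [none], visited so far: [14, 7, 28, 11, 35, 47]
Result: [14, 7, 28, 11, 35, 47]


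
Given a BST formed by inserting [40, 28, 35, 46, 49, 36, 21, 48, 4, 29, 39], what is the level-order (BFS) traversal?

Tree insertion order: [40, 28, 35, 46, 49, 36, 21, 48, 4, 29, 39]
Tree (level-order array): [40, 28, 46, 21, 35, None, 49, 4, None, 29, 36, 48, None, None, None, None, None, None, 39]
BFS from the root, enqueuing left then right child of each popped node:
  queue [40] -> pop 40, enqueue [28, 46], visited so far: [40]
  queue [28, 46] -> pop 28, enqueue [21, 35], visited so far: [40, 28]
  queue [46, 21, 35] -> pop 46, enqueue [49], visited so far: [40, 28, 46]
  queue [21, 35, 49] -> pop 21, enqueue [4], visited so far: [40, 28, 46, 21]
  queue [35, 49, 4] -> pop 35, enqueue [29, 36], visited so far: [40, 28, 46, 21, 35]
  queue [49, 4, 29, 36] -> pop 49, enqueue [48], visited so far: [40, 28, 46, 21, 35, 49]
  queue [4, 29, 36, 48] -> pop 4, enqueue [none], visited so far: [40, 28, 46, 21, 35, 49, 4]
  queue [29, 36, 48] -> pop 29, enqueue [none], visited so far: [40, 28, 46, 21, 35, 49, 4, 29]
  queue [36, 48] -> pop 36, enqueue [39], visited so far: [40, 28, 46, 21, 35, 49, 4, 29, 36]
  queue [48, 39] -> pop 48, enqueue [none], visited so far: [40, 28, 46, 21, 35, 49, 4, 29, 36, 48]
  queue [39] -> pop 39, enqueue [none], visited so far: [40, 28, 46, 21, 35, 49, 4, 29, 36, 48, 39]
Result: [40, 28, 46, 21, 35, 49, 4, 29, 36, 48, 39]


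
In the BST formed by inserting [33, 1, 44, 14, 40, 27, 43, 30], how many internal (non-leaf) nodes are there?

Tree built from: [33, 1, 44, 14, 40, 27, 43, 30]
Tree (level-order array): [33, 1, 44, None, 14, 40, None, None, 27, None, 43, None, 30]
Rule: An internal node has at least one child.
Per-node child counts:
  node 33: 2 child(ren)
  node 1: 1 child(ren)
  node 14: 1 child(ren)
  node 27: 1 child(ren)
  node 30: 0 child(ren)
  node 44: 1 child(ren)
  node 40: 1 child(ren)
  node 43: 0 child(ren)
Matching nodes: [33, 1, 14, 27, 44, 40]
Count of internal (non-leaf) nodes: 6


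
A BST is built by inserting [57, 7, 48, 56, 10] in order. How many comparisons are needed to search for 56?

Search path for 56: 57 -> 7 -> 48 -> 56
Found: True
Comparisons: 4


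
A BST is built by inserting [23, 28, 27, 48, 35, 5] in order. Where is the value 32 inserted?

Starting tree (level order): [23, 5, 28, None, None, 27, 48, None, None, 35]
Insertion path: 23 -> 28 -> 48 -> 35
Result: insert 32 as left child of 35
Final tree (level order): [23, 5, 28, None, None, 27, 48, None, None, 35, None, 32]


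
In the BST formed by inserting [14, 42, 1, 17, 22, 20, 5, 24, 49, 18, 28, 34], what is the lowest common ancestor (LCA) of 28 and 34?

Tree insertion order: [14, 42, 1, 17, 22, 20, 5, 24, 49, 18, 28, 34]
Tree (level-order array): [14, 1, 42, None, 5, 17, 49, None, None, None, 22, None, None, 20, 24, 18, None, None, 28, None, None, None, 34]
In a BST, the LCA of p=28, q=34 is the first node v on the
root-to-leaf path with p <= v <= q (go left if both < v, right if both > v).
Walk from root:
  at 14: both 28 and 34 > 14, go right
  at 42: both 28 and 34 < 42, go left
  at 17: both 28 and 34 > 17, go right
  at 22: both 28 and 34 > 22, go right
  at 24: both 28 and 34 > 24, go right
  at 28: 28 <= 28 <= 34, this is the LCA
LCA = 28


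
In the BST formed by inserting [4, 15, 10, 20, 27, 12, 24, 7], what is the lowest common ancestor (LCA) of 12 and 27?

Tree insertion order: [4, 15, 10, 20, 27, 12, 24, 7]
Tree (level-order array): [4, None, 15, 10, 20, 7, 12, None, 27, None, None, None, None, 24]
In a BST, the LCA of p=12, q=27 is the first node v on the
root-to-leaf path with p <= v <= q (go left if both < v, right if both > v).
Walk from root:
  at 4: both 12 and 27 > 4, go right
  at 15: 12 <= 15 <= 27, this is the LCA
LCA = 15


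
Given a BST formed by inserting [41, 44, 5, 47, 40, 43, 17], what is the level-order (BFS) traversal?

Tree insertion order: [41, 44, 5, 47, 40, 43, 17]
Tree (level-order array): [41, 5, 44, None, 40, 43, 47, 17]
BFS from the root, enqueuing left then right child of each popped node:
  queue [41] -> pop 41, enqueue [5, 44], visited so far: [41]
  queue [5, 44] -> pop 5, enqueue [40], visited so far: [41, 5]
  queue [44, 40] -> pop 44, enqueue [43, 47], visited so far: [41, 5, 44]
  queue [40, 43, 47] -> pop 40, enqueue [17], visited so far: [41, 5, 44, 40]
  queue [43, 47, 17] -> pop 43, enqueue [none], visited so far: [41, 5, 44, 40, 43]
  queue [47, 17] -> pop 47, enqueue [none], visited so far: [41, 5, 44, 40, 43, 47]
  queue [17] -> pop 17, enqueue [none], visited so far: [41, 5, 44, 40, 43, 47, 17]
Result: [41, 5, 44, 40, 43, 47, 17]


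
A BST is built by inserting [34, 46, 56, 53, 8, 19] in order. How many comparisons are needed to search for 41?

Search path for 41: 34 -> 46
Found: False
Comparisons: 2


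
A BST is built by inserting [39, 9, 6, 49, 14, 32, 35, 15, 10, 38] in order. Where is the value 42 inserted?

Starting tree (level order): [39, 9, 49, 6, 14, None, None, None, None, 10, 32, None, None, 15, 35, None, None, None, 38]
Insertion path: 39 -> 49
Result: insert 42 as left child of 49
Final tree (level order): [39, 9, 49, 6, 14, 42, None, None, None, 10, 32, None, None, None, None, 15, 35, None, None, None, 38]


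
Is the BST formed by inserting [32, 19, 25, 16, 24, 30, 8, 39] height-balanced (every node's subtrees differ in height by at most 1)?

Tree (level-order array): [32, 19, 39, 16, 25, None, None, 8, None, 24, 30]
Definition: a tree is height-balanced if, at every node, |h(left) - h(right)| <= 1 (empty subtree has height -1).
Bottom-up per-node check:
  node 8: h_left=-1, h_right=-1, diff=0 [OK], height=0
  node 16: h_left=0, h_right=-1, diff=1 [OK], height=1
  node 24: h_left=-1, h_right=-1, diff=0 [OK], height=0
  node 30: h_left=-1, h_right=-1, diff=0 [OK], height=0
  node 25: h_left=0, h_right=0, diff=0 [OK], height=1
  node 19: h_left=1, h_right=1, diff=0 [OK], height=2
  node 39: h_left=-1, h_right=-1, diff=0 [OK], height=0
  node 32: h_left=2, h_right=0, diff=2 [FAIL (|2-0|=2 > 1)], height=3
Node 32 violates the condition: |2 - 0| = 2 > 1.
Result: Not balanced


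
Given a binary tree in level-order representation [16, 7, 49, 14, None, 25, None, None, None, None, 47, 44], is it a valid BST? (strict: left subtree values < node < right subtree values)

Level-order array: [16, 7, 49, 14, None, 25, None, None, None, None, 47, 44]
Validate using subtree bounds (lo, hi): at each node, require lo < value < hi,
then recurse left with hi=value and right with lo=value.
Preorder trace (stopping at first violation):
  at node 16 with bounds (-inf, +inf): OK
  at node 7 with bounds (-inf, 16): OK
  at node 14 with bounds (-inf, 7): VIOLATION
Node 14 violates its bound: not (-inf < 14 < 7).
Result: Not a valid BST


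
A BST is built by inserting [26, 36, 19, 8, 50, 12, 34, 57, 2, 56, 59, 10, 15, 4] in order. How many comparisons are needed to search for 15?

Search path for 15: 26 -> 19 -> 8 -> 12 -> 15
Found: True
Comparisons: 5


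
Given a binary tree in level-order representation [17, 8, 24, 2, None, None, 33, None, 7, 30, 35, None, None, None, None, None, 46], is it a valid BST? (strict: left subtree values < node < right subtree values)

Level-order array: [17, 8, 24, 2, None, None, 33, None, 7, 30, 35, None, None, None, None, None, 46]
Validate using subtree bounds (lo, hi): at each node, require lo < value < hi,
then recurse left with hi=value and right with lo=value.
Preorder trace (stopping at first violation):
  at node 17 with bounds (-inf, +inf): OK
  at node 8 with bounds (-inf, 17): OK
  at node 2 with bounds (-inf, 8): OK
  at node 7 with bounds (2, 8): OK
  at node 24 with bounds (17, +inf): OK
  at node 33 with bounds (24, +inf): OK
  at node 30 with bounds (24, 33): OK
  at node 35 with bounds (33, +inf): OK
  at node 46 with bounds (35, +inf): OK
No violation found at any node.
Result: Valid BST


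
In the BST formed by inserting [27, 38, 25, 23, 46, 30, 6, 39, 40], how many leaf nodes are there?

Tree built from: [27, 38, 25, 23, 46, 30, 6, 39, 40]
Tree (level-order array): [27, 25, 38, 23, None, 30, 46, 6, None, None, None, 39, None, None, None, None, 40]
Rule: A leaf has 0 children.
Per-node child counts:
  node 27: 2 child(ren)
  node 25: 1 child(ren)
  node 23: 1 child(ren)
  node 6: 0 child(ren)
  node 38: 2 child(ren)
  node 30: 0 child(ren)
  node 46: 1 child(ren)
  node 39: 1 child(ren)
  node 40: 0 child(ren)
Matching nodes: [6, 30, 40]
Count of leaf nodes: 3


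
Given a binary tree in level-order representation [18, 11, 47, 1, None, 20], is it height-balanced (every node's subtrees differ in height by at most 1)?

Tree (level-order array): [18, 11, 47, 1, None, 20]
Definition: a tree is height-balanced if, at every node, |h(left) - h(right)| <= 1 (empty subtree has height -1).
Bottom-up per-node check:
  node 1: h_left=-1, h_right=-1, diff=0 [OK], height=0
  node 11: h_left=0, h_right=-1, diff=1 [OK], height=1
  node 20: h_left=-1, h_right=-1, diff=0 [OK], height=0
  node 47: h_left=0, h_right=-1, diff=1 [OK], height=1
  node 18: h_left=1, h_right=1, diff=0 [OK], height=2
All nodes satisfy the balance condition.
Result: Balanced


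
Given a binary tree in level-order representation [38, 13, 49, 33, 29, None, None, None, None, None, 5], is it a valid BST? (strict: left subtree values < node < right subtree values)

Level-order array: [38, 13, 49, 33, 29, None, None, None, None, None, 5]
Validate using subtree bounds (lo, hi): at each node, require lo < value < hi,
then recurse left with hi=value and right with lo=value.
Preorder trace (stopping at first violation):
  at node 38 with bounds (-inf, +inf): OK
  at node 13 with bounds (-inf, 38): OK
  at node 33 with bounds (-inf, 13): VIOLATION
Node 33 violates its bound: not (-inf < 33 < 13).
Result: Not a valid BST


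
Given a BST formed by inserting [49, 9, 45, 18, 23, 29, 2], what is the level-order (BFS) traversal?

Tree insertion order: [49, 9, 45, 18, 23, 29, 2]
Tree (level-order array): [49, 9, None, 2, 45, None, None, 18, None, None, 23, None, 29]
BFS from the root, enqueuing left then right child of each popped node:
  queue [49] -> pop 49, enqueue [9], visited so far: [49]
  queue [9] -> pop 9, enqueue [2, 45], visited so far: [49, 9]
  queue [2, 45] -> pop 2, enqueue [none], visited so far: [49, 9, 2]
  queue [45] -> pop 45, enqueue [18], visited so far: [49, 9, 2, 45]
  queue [18] -> pop 18, enqueue [23], visited so far: [49, 9, 2, 45, 18]
  queue [23] -> pop 23, enqueue [29], visited so far: [49, 9, 2, 45, 18, 23]
  queue [29] -> pop 29, enqueue [none], visited so far: [49, 9, 2, 45, 18, 23, 29]
Result: [49, 9, 2, 45, 18, 23, 29]


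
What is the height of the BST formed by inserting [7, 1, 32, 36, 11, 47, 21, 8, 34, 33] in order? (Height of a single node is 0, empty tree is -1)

Insertion order: [7, 1, 32, 36, 11, 47, 21, 8, 34, 33]
Tree (level-order array): [7, 1, 32, None, None, 11, 36, 8, 21, 34, 47, None, None, None, None, 33]
Compute height bottom-up (empty subtree = -1):
  height(1) = 1 + max(-1, -1) = 0
  height(8) = 1 + max(-1, -1) = 0
  height(21) = 1 + max(-1, -1) = 0
  height(11) = 1 + max(0, 0) = 1
  height(33) = 1 + max(-1, -1) = 0
  height(34) = 1 + max(0, -1) = 1
  height(47) = 1 + max(-1, -1) = 0
  height(36) = 1 + max(1, 0) = 2
  height(32) = 1 + max(1, 2) = 3
  height(7) = 1 + max(0, 3) = 4
Height = 4


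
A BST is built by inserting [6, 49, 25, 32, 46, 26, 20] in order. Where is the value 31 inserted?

Starting tree (level order): [6, None, 49, 25, None, 20, 32, None, None, 26, 46]
Insertion path: 6 -> 49 -> 25 -> 32 -> 26
Result: insert 31 as right child of 26
Final tree (level order): [6, None, 49, 25, None, 20, 32, None, None, 26, 46, None, 31]


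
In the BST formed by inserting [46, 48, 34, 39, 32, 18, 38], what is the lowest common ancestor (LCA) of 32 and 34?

Tree insertion order: [46, 48, 34, 39, 32, 18, 38]
Tree (level-order array): [46, 34, 48, 32, 39, None, None, 18, None, 38]
In a BST, the LCA of p=32, q=34 is the first node v on the
root-to-leaf path with p <= v <= q (go left if both < v, right if both > v).
Walk from root:
  at 46: both 32 and 34 < 46, go left
  at 34: 32 <= 34 <= 34, this is the LCA
LCA = 34


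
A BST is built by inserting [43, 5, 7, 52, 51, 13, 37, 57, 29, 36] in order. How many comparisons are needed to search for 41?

Search path for 41: 43 -> 5 -> 7 -> 13 -> 37
Found: False
Comparisons: 5


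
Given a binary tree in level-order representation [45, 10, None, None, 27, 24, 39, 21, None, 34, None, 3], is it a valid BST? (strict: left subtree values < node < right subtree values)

Level-order array: [45, 10, None, None, 27, 24, 39, 21, None, 34, None, 3]
Validate using subtree bounds (lo, hi): at each node, require lo < value < hi,
then recurse left with hi=value and right with lo=value.
Preorder trace (stopping at first violation):
  at node 45 with bounds (-inf, +inf): OK
  at node 10 with bounds (-inf, 45): OK
  at node 27 with bounds (10, 45): OK
  at node 24 with bounds (10, 27): OK
  at node 21 with bounds (10, 24): OK
  at node 3 with bounds (10, 21): VIOLATION
Node 3 violates its bound: not (10 < 3 < 21).
Result: Not a valid BST


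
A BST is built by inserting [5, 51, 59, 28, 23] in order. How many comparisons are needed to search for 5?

Search path for 5: 5
Found: True
Comparisons: 1


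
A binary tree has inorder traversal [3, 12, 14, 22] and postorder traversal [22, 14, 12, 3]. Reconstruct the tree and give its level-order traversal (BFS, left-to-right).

Inorder:   [3, 12, 14, 22]
Postorder: [22, 14, 12, 3]
Algorithm: postorder visits root last, so walk postorder right-to-left;
each value is the root of the current inorder slice — split it at that
value, recurse on the right subtree first, then the left.
Recursive splits:
  root=3; inorder splits into left=[], right=[12, 14, 22]
  root=12; inorder splits into left=[], right=[14, 22]
  root=14; inorder splits into left=[], right=[22]
  root=22; inorder splits into left=[], right=[]
Reconstructed level-order: [3, 12, 14, 22]


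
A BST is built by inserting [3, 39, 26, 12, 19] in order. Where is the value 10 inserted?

Starting tree (level order): [3, None, 39, 26, None, 12, None, None, 19]
Insertion path: 3 -> 39 -> 26 -> 12
Result: insert 10 as left child of 12
Final tree (level order): [3, None, 39, 26, None, 12, None, 10, 19]


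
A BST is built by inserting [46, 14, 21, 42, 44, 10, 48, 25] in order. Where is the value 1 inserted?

Starting tree (level order): [46, 14, 48, 10, 21, None, None, None, None, None, 42, 25, 44]
Insertion path: 46 -> 14 -> 10
Result: insert 1 as left child of 10
Final tree (level order): [46, 14, 48, 10, 21, None, None, 1, None, None, 42, None, None, 25, 44]


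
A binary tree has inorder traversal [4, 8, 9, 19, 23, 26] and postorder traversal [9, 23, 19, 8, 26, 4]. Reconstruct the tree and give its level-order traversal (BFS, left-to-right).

Inorder:   [4, 8, 9, 19, 23, 26]
Postorder: [9, 23, 19, 8, 26, 4]
Algorithm: postorder visits root last, so walk postorder right-to-left;
each value is the root of the current inorder slice — split it at that
value, recurse on the right subtree first, then the left.
Recursive splits:
  root=4; inorder splits into left=[], right=[8, 9, 19, 23, 26]
  root=26; inorder splits into left=[8, 9, 19, 23], right=[]
  root=8; inorder splits into left=[], right=[9, 19, 23]
  root=19; inorder splits into left=[9], right=[23]
  root=23; inorder splits into left=[], right=[]
  root=9; inorder splits into left=[], right=[]
Reconstructed level-order: [4, 26, 8, 19, 9, 23]


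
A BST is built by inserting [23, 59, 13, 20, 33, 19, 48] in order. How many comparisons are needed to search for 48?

Search path for 48: 23 -> 59 -> 33 -> 48
Found: True
Comparisons: 4


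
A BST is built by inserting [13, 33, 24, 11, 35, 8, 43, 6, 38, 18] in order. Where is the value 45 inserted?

Starting tree (level order): [13, 11, 33, 8, None, 24, 35, 6, None, 18, None, None, 43, None, None, None, None, 38]
Insertion path: 13 -> 33 -> 35 -> 43
Result: insert 45 as right child of 43
Final tree (level order): [13, 11, 33, 8, None, 24, 35, 6, None, 18, None, None, 43, None, None, None, None, 38, 45]


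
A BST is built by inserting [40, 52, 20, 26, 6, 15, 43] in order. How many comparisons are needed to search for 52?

Search path for 52: 40 -> 52
Found: True
Comparisons: 2


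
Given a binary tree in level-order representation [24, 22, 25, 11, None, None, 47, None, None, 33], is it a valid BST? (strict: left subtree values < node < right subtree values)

Level-order array: [24, 22, 25, 11, None, None, 47, None, None, 33]
Validate using subtree bounds (lo, hi): at each node, require lo < value < hi,
then recurse left with hi=value and right with lo=value.
Preorder trace (stopping at first violation):
  at node 24 with bounds (-inf, +inf): OK
  at node 22 with bounds (-inf, 24): OK
  at node 11 with bounds (-inf, 22): OK
  at node 25 with bounds (24, +inf): OK
  at node 47 with bounds (25, +inf): OK
  at node 33 with bounds (25, 47): OK
No violation found at any node.
Result: Valid BST


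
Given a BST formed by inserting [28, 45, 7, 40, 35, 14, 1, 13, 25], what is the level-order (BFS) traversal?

Tree insertion order: [28, 45, 7, 40, 35, 14, 1, 13, 25]
Tree (level-order array): [28, 7, 45, 1, 14, 40, None, None, None, 13, 25, 35]
BFS from the root, enqueuing left then right child of each popped node:
  queue [28] -> pop 28, enqueue [7, 45], visited so far: [28]
  queue [7, 45] -> pop 7, enqueue [1, 14], visited so far: [28, 7]
  queue [45, 1, 14] -> pop 45, enqueue [40], visited so far: [28, 7, 45]
  queue [1, 14, 40] -> pop 1, enqueue [none], visited so far: [28, 7, 45, 1]
  queue [14, 40] -> pop 14, enqueue [13, 25], visited so far: [28, 7, 45, 1, 14]
  queue [40, 13, 25] -> pop 40, enqueue [35], visited so far: [28, 7, 45, 1, 14, 40]
  queue [13, 25, 35] -> pop 13, enqueue [none], visited so far: [28, 7, 45, 1, 14, 40, 13]
  queue [25, 35] -> pop 25, enqueue [none], visited so far: [28, 7, 45, 1, 14, 40, 13, 25]
  queue [35] -> pop 35, enqueue [none], visited so far: [28, 7, 45, 1, 14, 40, 13, 25, 35]
Result: [28, 7, 45, 1, 14, 40, 13, 25, 35]


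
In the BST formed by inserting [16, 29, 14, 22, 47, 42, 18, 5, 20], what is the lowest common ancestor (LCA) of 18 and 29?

Tree insertion order: [16, 29, 14, 22, 47, 42, 18, 5, 20]
Tree (level-order array): [16, 14, 29, 5, None, 22, 47, None, None, 18, None, 42, None, None, 20]
In a BST, the LCA of p=18, q=29 is the first node v on the
root-to-leaf path with p <= v <= q (go left if both < v, right if both > v).
Walk from root:
  at 16: both 18 and 29 > 16, go right
  at 29: 18 <= 29 <= 29, this is the LCA
LCA = 29


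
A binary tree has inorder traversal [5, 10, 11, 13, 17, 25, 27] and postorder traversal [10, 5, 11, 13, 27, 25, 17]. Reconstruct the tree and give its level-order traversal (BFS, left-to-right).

Inorder:   [5, 10, 11, 13, 17, 25, 27]
Postorder: [10, 5, 11, 13, 27, 25, 17]
Algorithm: postorder visits root last, so walk postorder right-to-left;
each value is the root of the current inorder slice — split it at that
value, recurse on the right subtree first, then the left.
Recursive splits:
  root=17; inorder splits into left=[5, 10, 11, 13], right=[25, 27]
  root=25; inorder splits into left=[], right=[27]
  root=27; inorder splits into left=[], right=[]
  root=13; inorder splits into left=[5, 10, 11], right=[]
  root=11; inorder splits into left=[5, 10], right=[]
  root=5; inorder splits into left=[], right=[10]
  root=10; inorder splits into left=[], right=[]
Reconstructed level-order: [17, 13, 25, 11, 27, 5, 10]


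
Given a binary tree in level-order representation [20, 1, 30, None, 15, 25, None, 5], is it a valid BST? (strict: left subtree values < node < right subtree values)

Level-order array: [20, 1, 30, None, 15, 25, None, 5]
Validate using subtree bounds (lo, hi): at each node, require lo < value < hi,
then recurse left with hi=value and right with lo=value.
Preorder trace (stopping at first violation):
  at node 20 with bounds (-inf, +inf): OK
  at node 1 with bounds (-inf, 20): OK
  at node 15 with bounds (1, 20): OK
  at node 5 with bounds (1, 15): OK
  at node 30 with bounds (20, +inf): OK
  at node 25 with bounds (20, 30): OK
No violation found at any node.
Result: Valid BST


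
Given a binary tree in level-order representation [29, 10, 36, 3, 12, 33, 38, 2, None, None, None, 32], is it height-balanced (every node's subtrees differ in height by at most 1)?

Tree (level-order array): [29, 10, 36, 3, 12, 33, 38, 2, None, None, None, 32]
Definition: a tree is height-balanced if, at every node, |h(left) - h(right)| <= 1 (empty subtree has height -1).
Bottom-up per-node check:
  node 2: h_left=-1, h_right=-1, diff=0 [OK], height=0
  node 3: h_left=0, h_right=-1, diff=1 [OK], height=1
  node 12: h_left=-1, h_right=-1, diff=0 [OK], height=0
  node 10: h_left=1, h_right=0, diff=1 [OK], height=2
  node 32: h_left=-1, h_right=-1, diff=0 [OK], height=0
  node 33: h_left=0, h_right=-1, diff=1 [OK], height=1
  node 38: h_left=-1, h_right=-1, diff=0 [OK], height=0
  node 36: h_left=1, h_right=0, diff=1 [OK], height=2
  node 29: h_left=2, h_right=2, diff=0 [OK], height=3
All nodes satisfy the balance condition.
Result: Balanced


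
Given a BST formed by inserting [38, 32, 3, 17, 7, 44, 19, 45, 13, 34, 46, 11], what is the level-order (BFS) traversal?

Tree insertion order: [38, 32, 3, 17, 7, 44, 19, 45, 13, 34, 46, 11]
Tree (level-order array): [38, 32, 44, 3, 34, None, 45, None, 17, None, None, None, 46, 7, 19, None, None, None, 13, None, None, 11]
BFS from the root, enqueuing left then right child of each popped node:
  queue [38] -> pop 38, enqueue [32, 44], visited so far: [38]
  queue [32, 44] -> pop 32, enqueue [3, 34], visited so far: [38, 32]
  queue [44, 3, 34] -> pop 44, enqueue [45], visited so far: [38, 32, 44]
  queue [3, 34, 45] -> pop 3, enqueue [17], visited so far: [38, 32, 44, 3]
  queue [34, 45, 17] -> pop 34, enqueue [none], visited so far: [38, 32, 44, 3, 34]
  queue [45, 17] -> pop 45, enqueue [46], visited so far: [38, 32, 44, 3, 34, 45]
  queue [17, 46] -> pop 17, enqueue [7, 19], visited so far: [38, 32, 44, 3, 34, 45, 17]
  queue [46, 7, 19] -> pop 46, enqueue [none], visited so far: [38, 32, 44, 3, 34, 45, 17, 46]
  queue [7, 19] -> pop 7, enqueue [13], visited so far: [38, 32, 44, 3, 34, 45, 17, 46, 7]
  queue [19, 13] -> pop 19, enqueue [none], visited so far: [38, 32, 44, 3, 34, 45, 17, 46, 7, 19]
  queue [13] -> pop 13, enqueue [11], visited so far: [38, 32, 44, 3, 34, 45, 17, 46, 7, 19, 13]
  queue [11] -> pop 11, enqueue [none], visited so far: [38, 32, 44, 3, 34, 45, 17, 46, 7, 19, 13, 11]
Result: [38, 32, 44, 3, 34, 45, 17, 46, 7, 19, 13, 11]
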